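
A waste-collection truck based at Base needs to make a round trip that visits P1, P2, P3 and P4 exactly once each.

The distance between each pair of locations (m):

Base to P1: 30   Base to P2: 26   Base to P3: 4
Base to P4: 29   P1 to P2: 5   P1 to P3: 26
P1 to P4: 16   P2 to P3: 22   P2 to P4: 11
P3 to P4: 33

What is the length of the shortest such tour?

Base→P1→P2→P3→P4→Base: 30+5+22+33+29 = 119
Base→P1→P2→P4→P3→Base: 30+5+11+33+4 = 83
Base→P1→P3→P2→P4→Base: 30+26+22+11+29 = 118
Base→P1→P3→P4→P2→Base: 30+26+33+11+26 = 126
Base→P1→P4→P2→P3→Base: 30+16+11+22+4 = 83
Base→P1→P4→P3→P2→Base: 30+16+33+22+26 = 127
Base→P2→P1→P3→P4→Base: 26+5+26+33+29 = 119
Base→P2→P1→P4→P3→Base: 26+5+16+33+4 = 84
Base→P2→P3→P1→P4→Base: 26+22+26+16+29 = 119
Base→P2→P4→P1→P3→Base: 26+11+16+26+4 = 83
Base→P3→P1→P2→P4→Base: 4+26+5+11+29 = 75
Base→P3→P2→P1→P4→Base: 4+22+5+16+29 = 76
The minimum is 75.
One optimal route: Base → P3 → P1 → P2 → P4 → Base (or its reverse).

Minimum total distance: 75 m.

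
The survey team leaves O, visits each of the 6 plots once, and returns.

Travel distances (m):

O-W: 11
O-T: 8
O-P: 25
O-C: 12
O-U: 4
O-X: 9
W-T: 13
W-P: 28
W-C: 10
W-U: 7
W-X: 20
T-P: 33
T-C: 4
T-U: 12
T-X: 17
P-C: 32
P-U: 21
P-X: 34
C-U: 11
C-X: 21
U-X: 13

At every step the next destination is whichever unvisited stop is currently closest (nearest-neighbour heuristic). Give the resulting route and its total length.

From O: distances to unvisited — U=4, T=8, X=9, W=11, C=12, P=25. Nearest is U (4).
From U: distances to unvisited — W=7, C=11, T=12, X=13, P=21. Nearest is W (7).
From W: distances to unvisited — C=10, T=13, X=20, P=28. Nearest is C (10).
From C: distances to unvisited — T=4, X=21, P=32. Nearest is T (4).
From T: distances to unvisited — X=17, P=33. Nearest is X (17).
From X: distances to unvisited — P=34. Nearest is P (34).
Return P→O: 25.
Total = 4 + 7 + 10 + 4 + 17 + 34 + 25 = 101.

101 m along O → U → W → C → T → X → P → O.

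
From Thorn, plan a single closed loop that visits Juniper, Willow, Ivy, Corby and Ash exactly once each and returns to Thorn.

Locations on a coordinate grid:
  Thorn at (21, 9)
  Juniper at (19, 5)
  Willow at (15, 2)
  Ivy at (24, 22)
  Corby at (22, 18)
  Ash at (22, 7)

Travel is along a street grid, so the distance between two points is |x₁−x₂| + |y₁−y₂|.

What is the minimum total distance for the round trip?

Minimum total distance: 58.

Thorn→Juniper→Willow→Ivy→Corby→Ash→Thorn: 6+7+29+6+11+3 = 62
Thorn→Juniper→Willow→Ivy→Ash→Corby→Thorn: 6+7+29+17+11+10 = 80
Thorn→Juniper→Willow→Corby→Ivy→Ash→Thorn: 6+7+23+6+17+3 = 62
Thorn→Juniper→Willow→Corby→Ash→Ivy→Thorn: 6+7+23+11+17+16 = 80
Thorn→Juniper→Willow→Ash→Ivy→Corby→Thorn: 6+7+12+17+6+10 = 58
Thorn→Juniper→Willow→Ash→Corby→Ivy→Thorn: 6+7+12+11+6+16 = 58
Thorn→Juniper→Ivy→Willow→Corby→Ash→Thorn: 6+22+29+23+11+3 = 94
Thorn→Juniper→Ivy→Willow→Ash→Corby→Thorn: 6+22+29+12+11+10 = 90
Thorn→Juniper→Ivy→Corby→Willow→Ash→Thorn: 6+22+6+23+12+3 = 72
Thorn→Juniper→Ivy→Corby→Ash→Willow→Thorn: 6+22+6+11+12+13 = 70
Thorn→Juniper→Ivy→Ash→Willow→Corby→Thorn: 6+22+17+12+23+10 = 90
Thorn→Juniper→Ivy→Ash→Corby→Willow→Thorn: 6+22+17+11+23+13 = 92
Thorn→Juniper→Corby→Willow→Ivy→Ash→Thorn: 6+16+23+29+17+3 = 94
Thorn→Juniper→Corby→Willow→Ash→Ivy→Thorn: 6+16+23+12+17+16 = 90
… (46 more)
The minimum is 58.
One optimal route: Thorn → Juniper → Willow → Ash → Ivy → Corby → Thorn (or its reverse).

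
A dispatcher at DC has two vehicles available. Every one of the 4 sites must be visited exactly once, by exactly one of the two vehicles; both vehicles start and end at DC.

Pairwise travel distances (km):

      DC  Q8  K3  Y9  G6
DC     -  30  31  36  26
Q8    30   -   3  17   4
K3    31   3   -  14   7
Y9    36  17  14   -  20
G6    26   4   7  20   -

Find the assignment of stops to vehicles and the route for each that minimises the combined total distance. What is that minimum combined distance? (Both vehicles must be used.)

Try each way of splitting the stops between the two vehicles (each non-empty) and, for each split, find the best tour for each vehicle:
  {Q8} + {K3, Y9, G6}: 60 + 83 = 143
  {K3} + {Q8, Y9, G6}: 62 + 83 = 145
  {Q8, K3} + {Y9, G6}: 64 + 82 = 146
  {Y9} + {Q8, K3, G6}: 72 + 64 = 136
  {Q8, Y9} + {K3, G6}: 83 + 64 = 147
  {K3, Y9} + {Q8, G6}: 81 + 60 = 141
  … (7 splits in total)
  {Q8, K3, Y9} + {G6}: 83 + 52 = 135  ← best
Best: vehicle 1 DC → Q8 → K3 → Y9 → DC = 83; vehicle 2 DC → G6 → DC = 52; combined 135.

135 km — the smallest possible combined total.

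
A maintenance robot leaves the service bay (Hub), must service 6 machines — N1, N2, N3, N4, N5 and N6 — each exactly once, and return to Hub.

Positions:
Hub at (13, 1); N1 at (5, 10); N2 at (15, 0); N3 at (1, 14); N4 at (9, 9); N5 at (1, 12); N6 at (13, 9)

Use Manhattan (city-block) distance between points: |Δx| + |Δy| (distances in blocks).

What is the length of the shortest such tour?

56 blocks — the shortest possible round trip.

There are 360 distinct closed tours to check (reversals are equivalent).
Hub-N1-N2-N3-N4-N5-N6-Hub: 17+20+28+13+11+15+8 = 112
Hub-N1-N2-N3-N4-N6-N5-Hub: 17+20+28+13+4+15+23 = 120
Hub-N1-N2-N3-N5-N4-N6-Hub: 17+20+28+2+11+4+8 = 90
Hub-N1-N2-N3-N5-N6-N4-Hub: 17+20+28+2+15+4+12 = 98
Hub-N1-N2-N3-N6-N4-N5-Hub: 17+20+28+17+4+11+23 = 120
Hub-N1-N2-N3-N6-N5-N4-Hub: 17+20+28+17+15+11+12 = 120
Hub-N1-N2-N4-N3-N5-N6-Hub: 17+20+15+13+2+15+8 = 90
Hub-N1-N2-N4-N3-N6-N5-Hub: 17+20+15+13+17+15+23 = 120
… (352 more)
Hub-N1-N3-N5-N4-N6-N2-Hub: 17+8+2+11+4+11+3 = 56  ← best
The minimum is 56.
One optimal route: Hub → N1 → N3 → N5 → N4 → N6 → N2 → Hub (or its reverse).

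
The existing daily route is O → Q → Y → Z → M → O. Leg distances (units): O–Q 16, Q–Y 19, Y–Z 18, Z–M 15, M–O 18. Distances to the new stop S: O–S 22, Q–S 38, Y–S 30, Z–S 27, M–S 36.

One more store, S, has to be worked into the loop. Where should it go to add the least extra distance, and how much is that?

Insertion cost between consecutive stops i–j is d(i,S) + d(S,j) − d(i,j):
  between O and Q: 22 + 38 − 16 = 44
  between Q and Y: 38 + 30 − 19 = 49
  between Y and Z: 30 + 27 − 18 = 39
  between Z and M: 27 + 36 − 15 = 48
  between M and O: 36 + 22 − 18 = 40
Cheapest insertion is between Y and Z, adding 39.
New total = 86 + 39 = 125.

Adding 39 by placing S on the Y–Z leg.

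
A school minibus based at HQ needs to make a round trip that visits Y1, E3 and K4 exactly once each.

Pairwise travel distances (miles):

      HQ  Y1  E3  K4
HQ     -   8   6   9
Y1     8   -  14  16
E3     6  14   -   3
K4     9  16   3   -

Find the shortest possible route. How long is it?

33 miles — the shortest possible round trip.

There are 3 distinct closed tours to check (reversals are equivalent).
HQ → Y1 → E3 → K4 → HQ: 8+14+3+9 = 34
HQ → Y1 → K4 → E3 → HQ: 8+16+3+6 = 33
HQ → E3 → Y1 → K4 → HQ: 6+14+16+9 = 45
The minimum is 33.
One optimal route: HQ → Y1 → K4 → E3 → HQ (or its reverse).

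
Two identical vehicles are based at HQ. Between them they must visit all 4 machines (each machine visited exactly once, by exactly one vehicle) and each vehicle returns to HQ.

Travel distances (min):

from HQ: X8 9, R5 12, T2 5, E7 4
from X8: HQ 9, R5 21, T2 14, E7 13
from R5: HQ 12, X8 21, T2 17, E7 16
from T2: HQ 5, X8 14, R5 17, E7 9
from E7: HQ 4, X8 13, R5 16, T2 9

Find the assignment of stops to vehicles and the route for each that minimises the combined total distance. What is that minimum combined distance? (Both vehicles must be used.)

There are 2^3 − 1 = 7 ways to divide the 4 stops into two non-empty groups. For each, the best each vehicle can do is its own shortest tour through its group:
  {X8} + {R5, T2, E7}: 18 + 42 = 60
  {R5} + {X8, T2, E7}: 24 + 36 = 60
  {X8, R5} + {T2, E7}: 42 + 18 = 60
  {T2} + {X8, R5, E7}: 10 + 50 = 60
  {X8, T2} + {R5, E7}: 28 + 32 = 60
  {R5, T2} + {X8, E7}: 34 + 26 = 60
  … (7 splits in total)
Best: vehicle 1 HQ → X8 → HQ = 18; vehicle 2 HQ → R5 → T2 → E7 → HQ = 42; combined 60.

60 min — the smallest possible combined total.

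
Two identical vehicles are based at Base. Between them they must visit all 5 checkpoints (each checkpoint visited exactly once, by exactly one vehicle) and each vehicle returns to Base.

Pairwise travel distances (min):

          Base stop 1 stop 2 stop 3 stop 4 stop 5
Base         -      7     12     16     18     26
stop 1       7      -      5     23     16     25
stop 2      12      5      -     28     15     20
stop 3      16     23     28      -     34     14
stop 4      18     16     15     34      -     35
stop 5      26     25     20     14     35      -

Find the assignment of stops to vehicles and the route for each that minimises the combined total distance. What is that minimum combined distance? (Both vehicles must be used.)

97 min — the smallest possible combined total.

There are 2^4 − 1 = 15 ways to divide the 5 stops into two non-empty groups. For each, the best each vehicle can do is its own shortest tour through its group:
  {stop 1} + {stop 2, stop 3, stop 4, stop 5}: 14 + 83 = 97
  {stop 2} + {stop 1, stop 3, stop 4, stop 5}: 24 + 88 = 112
  {stop 1, stop 2} + {stop 3, stop 4, stop 5}: 24 + 83 = 107
  {stop 3} + {stop 1, stop 2, stop 4, stop 5}: 32 + 84 = 116
  {stop 1, stop 3} + {stop 2, stop 4, stop 5}: 46 + 79 = 125
  {stop 2, stop 3} + {stop 1, stop 4, stop 5}: 56 + 84 = 140
  … (15 splits in total)
Best: vehicle 1 Base → stop 1 → Base = 14; vehicle 2 Base → stop 3 → stop 5 → stop 2 → stop 4 → Base = 83; combined 97.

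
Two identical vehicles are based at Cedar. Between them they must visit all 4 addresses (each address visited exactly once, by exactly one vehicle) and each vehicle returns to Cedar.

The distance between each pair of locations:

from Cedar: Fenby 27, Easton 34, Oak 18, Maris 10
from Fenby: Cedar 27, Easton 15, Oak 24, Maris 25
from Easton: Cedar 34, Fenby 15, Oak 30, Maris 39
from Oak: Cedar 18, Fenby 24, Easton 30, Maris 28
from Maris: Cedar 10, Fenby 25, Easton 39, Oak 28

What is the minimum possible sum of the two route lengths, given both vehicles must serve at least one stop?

110 — the smallest possible combined total.

Check every non-empty split of the stops between the two vehicles; for each half take its own optimal tour:
  {Fenby} + {Easton, Oak, Maris}: 54 + 97 = 151
  {Easton} + {Fenby, Oak, Maris}: 68 + 77 = 145
  {Fenby, Easton} + {Oak, Maris}: 76 + 56 = 132
  {Oak} + {Fenby, Easton, Maris}: 36 + 84 = 120
  {Fenby, Oak} + {Easton, Maris}: 69 + 83 = 152
  {Easton, Oak} + {Fenby, Maris}: 82 + 62 = 144
  … (7 splits in total)
  {Fenby, Easton, Oak} + {Maris}: 90 + 20 = 110  ← best
Best: vehicle 1 Cedar → Fenby → Easton → Oak → Cedar = 90; vehicle 2 Cedar → Maris → Cedar = 20; combined 110.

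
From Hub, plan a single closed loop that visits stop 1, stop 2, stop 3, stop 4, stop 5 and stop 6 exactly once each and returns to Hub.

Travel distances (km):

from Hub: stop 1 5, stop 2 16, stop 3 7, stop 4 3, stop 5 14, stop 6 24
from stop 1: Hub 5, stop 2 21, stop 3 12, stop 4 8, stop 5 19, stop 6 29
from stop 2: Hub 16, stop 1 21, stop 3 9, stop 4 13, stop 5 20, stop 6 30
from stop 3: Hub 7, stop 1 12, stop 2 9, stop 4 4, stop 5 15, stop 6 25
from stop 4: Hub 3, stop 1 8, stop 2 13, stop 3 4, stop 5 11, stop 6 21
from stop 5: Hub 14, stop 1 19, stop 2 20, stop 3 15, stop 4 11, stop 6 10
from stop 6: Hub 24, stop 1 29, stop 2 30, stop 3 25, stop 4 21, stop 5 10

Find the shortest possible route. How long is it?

80 km — the shortest possible round trip.

With 6 stops there are 6!/2 = 360 distinct round trips (a route and its reverse cost the same).
Hub → stop 1 → stop 2 → stop 3 → stop 4 → stop 5 → stop 6 → Hub: 5+21+9+4+11+10+24 = 84
Hub → stop 1 → stop 2 → stop 3 → stop 4 → stop 6 → stop 5 → Hub: 5+21+9+4+21+10+14 = 84
Hub → stop 1 → stop 2 → stop 3 → stop 5 → stop 4 → stop 6 → Hub: 5+21+9+15+11+21+24 = 106
Hub → stop 1 → stop 2 → stop 3 → stop 5 → stop 6 → stop 4 → Hub: 5+21+9+15+10+21+3 = 84
Hub → stop 1 → stop 2 → stop 3 → stop 6 → stop 4 → stop 5 → Hub: 5+21+9+25+21+11+14 = 106
Hub → stop 1 → stop 2 → stop 3 → stop 6 → stop 5 → stop 4 → Hub: 5+21+9+25+10+11+3 = 84
Hub → stop 1 → stop 2 → stop 4 → stop 3 → stop 5 → stop 6 → Hub: 5+21+13+4+15+10+24 = 92
Hub → stop 1 → stop 2 → stop 4 → stop 3 → stop 6 → stop 5 → Hub: 5+21+13+4+25+10+14 = 92
… (352 more)
Hub → stop 1 → stop 3 → stop 2 → stop 5 → stop 6 → stop 4 → Hub: 5+12+9+20+10+21+3 = 80  ← best
The minimum is 80.
One optimal route: Hub → stop 1 → stop 3 → stop 2 → stop 5 → stop 6 → stop 4 → Hub (or its reverse).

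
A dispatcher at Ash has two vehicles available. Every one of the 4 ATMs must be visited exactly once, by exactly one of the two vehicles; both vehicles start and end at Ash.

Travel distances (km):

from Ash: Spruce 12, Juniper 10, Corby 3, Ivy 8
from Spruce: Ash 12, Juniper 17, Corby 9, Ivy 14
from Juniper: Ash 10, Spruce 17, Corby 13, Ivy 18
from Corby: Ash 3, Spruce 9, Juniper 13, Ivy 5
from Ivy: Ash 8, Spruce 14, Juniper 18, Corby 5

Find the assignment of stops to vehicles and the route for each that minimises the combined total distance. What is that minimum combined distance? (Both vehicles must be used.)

Try each way of splitting the stops between the two vehicles (each non-empty) and, for each split, find the best tour for each vehicle:
  {Spruce} + {Juniper, Corby, Ivy}: 24 + 36 = 60
  {Juniper} + {Spruce, Corby, Ivy}: 20 + 34 = 54
  {Spruce, Juniper} + {Corby, Ivy}: 39 + 16 = 55
  {Corby} + {Spruce, Juniper, Ivy}: 6 + 49 = 55
  {Spruce, Corby} + {Juniper, Ivy}: 24 + 36 = 60
  {Juniper, Corby} + {Spruce, Ivy}: 26 + 34 = 60
  … (7 splits in total)
Best: vehicle 1 Ash → Juniper → Ash = 20; vehicle 2 Ash → Spruce → Corby → Ivy → Ash = 34; combined 54.

Minimum combined distance: 54 km.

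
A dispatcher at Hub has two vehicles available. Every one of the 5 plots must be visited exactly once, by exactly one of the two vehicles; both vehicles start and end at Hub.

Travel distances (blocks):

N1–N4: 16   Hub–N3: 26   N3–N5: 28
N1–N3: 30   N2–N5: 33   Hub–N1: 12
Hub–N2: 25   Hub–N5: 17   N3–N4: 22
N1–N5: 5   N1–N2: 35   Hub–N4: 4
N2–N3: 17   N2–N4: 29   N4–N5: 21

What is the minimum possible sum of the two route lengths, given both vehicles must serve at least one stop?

Try each way of splitting the stops between the two vehicles (each non-empty) and, for each split, find the best tour for each vehicle:
  {N1} + {N2, N3, N4, N5}: 24 + 93 = 117
  {N2} + {N1, N3, N4, N5}: 50 + 71 = 121
  {N1, N2} + {N3, N4, N5}: 72 + 71 = 143
  {N3} + {N1, N2, N4, N5}: 52 + 83 = 135
  {N1, N3} + {N2, N4, N5}: 68 + 83 = 151
  {N2, N3} + {N1, N4, N5}: 68 + 42 = 110
  … (15 splits in total)
  {N4} + {N1, N2, N3, N5}: 8 + 87 = 95  ← best
Best: vehicle 1 Hub → N4 → Hub = 8; vehicle 2 Hub → N1 → N5 → N3 → N2 → Hub = 87; combined 95.

Minimum combined distance: 95 blocks.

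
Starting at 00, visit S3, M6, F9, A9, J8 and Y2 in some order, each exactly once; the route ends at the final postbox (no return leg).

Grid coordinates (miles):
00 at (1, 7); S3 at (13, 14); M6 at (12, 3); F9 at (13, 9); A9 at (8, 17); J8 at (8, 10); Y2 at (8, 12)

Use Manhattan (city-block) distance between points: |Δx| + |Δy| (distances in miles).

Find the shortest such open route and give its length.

There are 6! = 720 possible orderings.
00→S3→M6→F9→A9→J8→Y2: 19+12+7+13+7+2 = 60
00→S3→M6→F9→A9→Y2→J8: 19+12+7+13+5+2 = 58
00→S3→M6→F9→J8→A9→Y2: 19+12+7+6+7+5 = 56
00→S3→M6→F9→J8→Y2→A9: 19+12+7+6+2+5 = 51
00→S3→M6→F9→Y2→A9→J8: 19+12+7+8+5+7 = 58
00→S3→M6→F9→Y2→J8→A9: 19+12+7+8+2+7 = 55
00→S3→M6→A9→F9→J8→Y2: 19+12+18+13+6+2 = 70
00→S3→M6→A9→F9→Y2→J8: 19+12+18+13+8+2 = 72
… (712 more)
00→J8→Y2→A9→S3→F9→M6: 10+2+5+8+5+7 = 37  ← best
The minimum is 37.
One shortest path: 00 → J8 → Y2 → A9 → S3 → F9 → M6.

Shortest open route: 37 miles.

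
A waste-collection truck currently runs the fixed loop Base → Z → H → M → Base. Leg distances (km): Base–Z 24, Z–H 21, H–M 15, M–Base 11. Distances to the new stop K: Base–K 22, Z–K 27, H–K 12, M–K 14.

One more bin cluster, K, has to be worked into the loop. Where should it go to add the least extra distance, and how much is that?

Insertion cost between consecutive stops i–j is d(i,K) + d(K,j) − d(i,j):
  between Base and Z: 22 + 27 − 24 = 25
  between Z and H: 27 + 12 − 21 = 18
  between H and M: 12 + 14 − 15 = 11
  between M and Base: 14 + 22 − 11 = 25
Cheapest insertion is between H and M, adding 11.
New total = 71 + 11 = 82.

Adding 11 km by placing K on the H–M leg.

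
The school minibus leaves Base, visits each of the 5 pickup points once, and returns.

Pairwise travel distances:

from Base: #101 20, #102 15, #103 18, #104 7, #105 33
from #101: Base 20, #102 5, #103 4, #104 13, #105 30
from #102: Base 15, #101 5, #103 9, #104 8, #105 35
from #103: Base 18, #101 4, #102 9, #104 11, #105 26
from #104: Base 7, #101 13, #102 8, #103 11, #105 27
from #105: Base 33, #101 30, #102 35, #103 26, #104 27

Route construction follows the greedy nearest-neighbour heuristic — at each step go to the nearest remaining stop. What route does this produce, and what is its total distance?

At Base the remaining stops are #104 7, #102 15, #103 18, #101 20, #105 33; go to #104.
At #104 the remaining stops are #102 8, #103 11, #101 13, #105 27; go to #102.
At #102 the remaining stops are #101 5, #103 9, #105 35; go to #101.
At #101 the remaining stops are #103 4, #105 30; go to #103.
At #103 the remaining stops are #105 26; go to #105.
Return #105→Base: 33.
Total = 7 + 8 + 5 + 4 + 26 + 33 = 83.

83 along Base → #104 → #102 → #101 → #103 → #105 → Base.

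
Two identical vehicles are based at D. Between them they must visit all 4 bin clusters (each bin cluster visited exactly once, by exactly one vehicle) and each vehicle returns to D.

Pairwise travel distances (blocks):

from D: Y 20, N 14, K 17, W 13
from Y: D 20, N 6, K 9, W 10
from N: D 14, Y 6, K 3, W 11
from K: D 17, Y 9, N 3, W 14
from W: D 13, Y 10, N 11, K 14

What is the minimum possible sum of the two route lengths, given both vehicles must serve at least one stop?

Minimum combined distance: 72 blocks.

Check every non-empty split of the stops between the two vehicles; for each half take its own optimal tour:
  {Y} + {N, K, W}: 40 + 44 = 84
  {N} + {Y, K, W}: 28 + 49 = 77
  {Y, N} + {K, W}: 40 + 44 = 84
  {K} + {Y, N, W}: 34 + 43 = 77
  {Y, K} + {N, W}: 46 + 38 = 84
  {N, K} + {Y, W}: 34 + 43 = 77
  … (7 splits in total)
  {Y, N, K} + {W}: 46 + 26 = 72  ← best
Best: vehicle 1 D → Y → N → K → D = 46; vehicle 2 D → W → D = 26; combined 72.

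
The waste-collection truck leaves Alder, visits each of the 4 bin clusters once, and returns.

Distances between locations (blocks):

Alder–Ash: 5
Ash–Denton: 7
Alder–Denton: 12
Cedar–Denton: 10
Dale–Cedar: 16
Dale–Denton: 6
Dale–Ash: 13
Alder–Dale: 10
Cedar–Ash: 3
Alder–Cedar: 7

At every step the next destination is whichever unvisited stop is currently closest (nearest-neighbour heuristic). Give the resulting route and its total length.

Total distance 34 blocks via the nearest-neighbour route Alder → Ash → Cedar → Denton → Dale → Alder.

From Alder: distances to unvisited — Ash=5, Cedar=7, Dale=10, Denton=12. Nearest is Ash (5).
From Ash: distances to unvisited — Cedar=3, Denton=7, Dale=13. Nearest is Cedar (3).
From Cedar: distances to unvisited — Denton=10, Dale=16. Nearest is Denton (10).
From Denton: distances to unvisited — Dale=6. Nearest is Dale (6).
Return Dale→Alder: 10.
Total = 5 + 3 + 10 + 6 + 10 = 34.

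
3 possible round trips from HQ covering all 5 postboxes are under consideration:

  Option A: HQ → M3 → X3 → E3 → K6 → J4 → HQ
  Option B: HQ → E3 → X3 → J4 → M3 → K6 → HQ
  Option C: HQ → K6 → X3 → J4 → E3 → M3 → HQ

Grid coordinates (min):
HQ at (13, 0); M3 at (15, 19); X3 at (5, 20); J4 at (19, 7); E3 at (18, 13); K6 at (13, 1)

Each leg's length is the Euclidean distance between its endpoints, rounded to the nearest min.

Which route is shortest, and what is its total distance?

Option A: 19 + 10 + 15 + 13 + 8 + 9 = 74
Option B: 14 + 15 + 19 + 13 + 18 + 1 = 80
Option C: 1 + 21 + 19 + 6 + 7 + 19 = 73

Shortest is Option C, total 73 min.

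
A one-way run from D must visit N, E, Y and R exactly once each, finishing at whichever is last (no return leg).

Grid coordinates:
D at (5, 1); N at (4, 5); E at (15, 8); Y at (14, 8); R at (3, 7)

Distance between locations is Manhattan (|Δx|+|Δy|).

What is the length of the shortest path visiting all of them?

There are 4! = 24 possible orderings.
D → N → E → Y → R: 5+14+1+12 = 32
D → N → E → R → Y: 5+14+13+12 = 44
D → N → Y → E → R: 5+13+1+13 = 32
D → N → Y → R → E: 5+13+12+13 = 43
D → N → R → E → Y: 5+3+13+1 = 22
D → N → R → Y → E: 5+3+12+1 = 21
D → E → N → Y → R: 17+14+13+12 = 56
D → E → N → R → Y: 17+14+3+12 = 46
D → E → Y → N → R: 17+1+13+3 = 34
D → E → Y → R → N: 17+1+12+3 = 33
D → E → R → N → Y: 17+13+3+13 = 46
D → E → R → Y → N: 17+13+12+13 = 55
D → Y → N → E → R: 16+13+14+13 = 56
D → Y → N → R → E: 16+13+3+13 = 45
… (10 more)
The minimum is 21.
One shortest path: D → N → R → Y → E.

21 — the minimum one-way total.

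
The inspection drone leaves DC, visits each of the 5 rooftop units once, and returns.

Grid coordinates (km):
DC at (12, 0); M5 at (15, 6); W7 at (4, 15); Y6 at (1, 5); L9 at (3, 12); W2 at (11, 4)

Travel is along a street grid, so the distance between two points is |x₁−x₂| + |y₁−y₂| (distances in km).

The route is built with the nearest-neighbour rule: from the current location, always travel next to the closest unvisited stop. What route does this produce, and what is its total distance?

From DC: distances to unvisited — W2=5, M5=9, Y6=16, L9=21, W7=23. Nearest is W2 (5).
From W2: distances to unvisited — M5=6, Y6=11, L9=16, W7=18. Nearest is M5 (6).
From M5: distances to unvisited — Y6=15, L9=18, W7=20. Nearest is Y6 (15).
From Y6: distances to unvisited — L9=9, W7=13. Nearest is L9 (9).
From L9: distances to unvisited — W7=4. Nearest is W7 (4).
Return W7→DC: 23.
Total = 5 + 6 + 15 + 9 + 4 + 23 = 62.

Nearest-neighbour total = 62 km; route DC → W2 → M5 → Y6 → L9 → W7 → DC.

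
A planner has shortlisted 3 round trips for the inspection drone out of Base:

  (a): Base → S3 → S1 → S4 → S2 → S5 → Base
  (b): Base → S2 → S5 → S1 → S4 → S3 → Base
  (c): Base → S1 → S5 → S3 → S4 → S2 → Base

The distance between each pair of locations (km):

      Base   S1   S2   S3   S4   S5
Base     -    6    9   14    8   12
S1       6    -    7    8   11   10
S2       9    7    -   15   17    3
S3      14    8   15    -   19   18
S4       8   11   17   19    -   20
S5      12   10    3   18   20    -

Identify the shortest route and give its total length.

Shortest is (a), total 65 km.

(a): 14 + 8 + 11 + 17 + 3 + 12 = 65
(b): 9 + 3 + 10 + 11 + 19 + 14 = 66
(c): 6 + 10 + 18 + 19 + 17 + 9 = 79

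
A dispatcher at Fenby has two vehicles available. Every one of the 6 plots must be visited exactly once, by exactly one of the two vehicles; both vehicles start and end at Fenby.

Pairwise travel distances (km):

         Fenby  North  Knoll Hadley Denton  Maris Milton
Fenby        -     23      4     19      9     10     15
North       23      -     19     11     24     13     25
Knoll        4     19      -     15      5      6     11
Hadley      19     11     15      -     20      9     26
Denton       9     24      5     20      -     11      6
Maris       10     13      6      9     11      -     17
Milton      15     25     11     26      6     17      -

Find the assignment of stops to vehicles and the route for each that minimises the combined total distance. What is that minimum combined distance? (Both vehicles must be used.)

Check every non-empty split of the stops between the two vehicles; for each half take its own optimal tour:
  {North} + {Knoll, Hadley, Denton, Maris, Milton}: 46 + 60 = 106
  {Knoll} + {North, Hadley, Denton, Maris, Milton}: 8 + 70 = 78
  {North, Knoll} + {Hadley, Denton, Maris, Milton}: 46 + 60 = 106
  {Hadley} + {North, Knoll, Denton, Maris, Milton}: 38 + 63 = 101
  {North, Hadley} + {Knoll, Denton, Maris, Milton}: 53 + 42 = 95
  {Knoll, Hadley} + {North, Denton, Maris, Milton}: 38 + 63 = 101
  … (31 splits in total)
Best: vehicle 1 Fenby → Knoll → Fenby = 8; vehicle 2 Fenby → Denton → Milton → North → Hadley → Maris → Fenby = 70; combined 78.

78 km — the smallest possible combined total.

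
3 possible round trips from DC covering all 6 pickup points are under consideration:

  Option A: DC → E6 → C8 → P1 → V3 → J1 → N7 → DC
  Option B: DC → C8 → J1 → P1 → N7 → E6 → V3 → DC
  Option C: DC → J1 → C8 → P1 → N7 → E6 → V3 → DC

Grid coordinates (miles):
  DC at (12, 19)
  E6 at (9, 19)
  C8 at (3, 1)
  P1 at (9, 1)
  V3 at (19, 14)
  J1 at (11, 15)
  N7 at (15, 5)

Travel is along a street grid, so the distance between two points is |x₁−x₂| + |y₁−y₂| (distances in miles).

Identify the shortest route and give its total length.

Option A: 3 + 24 + 6 + 23 + 9 + 14 + 17 = 96
Option B: 27 + 22 + 16 + 10 + 20 + 15 + 12 = 122
Option C: 5 + 22 + 6 + 10 + 20 + 15 + 12 = 90

Shortest is Option C, total 90 miles.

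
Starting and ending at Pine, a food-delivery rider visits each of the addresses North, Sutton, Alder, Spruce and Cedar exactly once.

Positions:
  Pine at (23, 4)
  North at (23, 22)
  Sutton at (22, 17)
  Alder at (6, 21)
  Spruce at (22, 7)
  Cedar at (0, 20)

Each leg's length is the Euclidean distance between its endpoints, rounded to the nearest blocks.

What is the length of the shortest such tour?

Pine→North→Sutton→Alder→Spruce→Cedar→Pine: 18+5+16+21+26+28 = 114
Pine→North→Sutton→Alder→Cedar→Spruce→Pine: 18+5+16+6+26+3 = 74
Pine→North→Sutton→Spruce→Alder→Cedar→Pine: 18+5+10+21+6+28 = 88
Pine→North→Sutton→Spruce→Cedar→Alder→Pine: 18+5+10+26+6+24 = 89
Pine→North→Sutton→Cedar→Alder→Spruce→Pine: 18+5+22+6+21+3 = 75
Pine→North→Sutton→Cedar→Spruce→Alder→Pine: 18+5+22+26+21+24 = 116
Pine→North→Alder→Sutton→Spruce→Cedar→Pine: 18+17+16+10+26+28 = 115
Pine→North→Alder→Sutton→Cedar→Spruce→Pine: 18+17+16+22+26+3 = 102
Pine→North→Alder→Spruce→Sutton→Cedar→Pine: 18+17+21+10+22+28 = 116
Pine→North→Alder→Spruce→Cedar→Sutton→Pine: 18+17+21+26+22+13 = 117
Pine→North→Alder→Cedar→Sutton→Spruce→Pine: 18+17+6+22+10+3 = 76
Pine→North→Alder→Cedar→Spruce→Sutton→Pine: 18+17+6+26+10+13 = 90
Pine→North→Spruce→Sutton→Alder→Cedar→Pine: 18+15+10+16+6+28 = 93
Pine→North→Spruce→Sutton→Cedar→Alder→Pine: 18+15+10+22+6+24 = 95
… (46 more)
Pine→Spruce→Sutton→North→Alder→Cedar→Pine: 3+10+5+17+6+28 = 69  ← best
The minimum is 69.
One optimal route: Pine → Spruce → Sutton → North → Alder → Cedar → Pine (or its reverse).

Shortest round trip = 69 blocks.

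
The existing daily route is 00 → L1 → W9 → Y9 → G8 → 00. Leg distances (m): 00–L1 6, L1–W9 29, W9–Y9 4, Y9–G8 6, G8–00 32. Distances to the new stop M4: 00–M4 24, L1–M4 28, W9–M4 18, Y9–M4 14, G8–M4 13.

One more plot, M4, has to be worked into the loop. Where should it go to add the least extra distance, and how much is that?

Insertion cost between consecutive stops i–j is d(i,M4) + d(M4,j) − d(i,j):
  between 00 and L1: 24 + 28 − 6 = 46
  between L1 and W9: 28 + 18 − 29 = 17
  between W9 and Y9: 18 + 14 − 4 = 28
  between Y9 and G8: 14 + 13 − 6 = 21
  between G8 and 00: 13 + 24 − 32 = 5
Cheapest insertion is between G8 and 00, adding 5.
New total = 77 + 5 = 82.

+5 m — insert M4 between G8 and 00.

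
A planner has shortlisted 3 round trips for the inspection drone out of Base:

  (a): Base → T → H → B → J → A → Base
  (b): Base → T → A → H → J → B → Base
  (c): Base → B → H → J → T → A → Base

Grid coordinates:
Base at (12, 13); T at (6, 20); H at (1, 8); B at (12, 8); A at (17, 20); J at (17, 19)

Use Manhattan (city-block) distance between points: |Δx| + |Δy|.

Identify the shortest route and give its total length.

(a): 13 + 17 + 11 + 16 + 1 + 12 = 70
(b): 13 + 11 + 28 + 27 + 16 + 5 = 100
(c): 5 + 11 + 27 + 12 + 11 + 12 = 78

70 — (a) is the shortest.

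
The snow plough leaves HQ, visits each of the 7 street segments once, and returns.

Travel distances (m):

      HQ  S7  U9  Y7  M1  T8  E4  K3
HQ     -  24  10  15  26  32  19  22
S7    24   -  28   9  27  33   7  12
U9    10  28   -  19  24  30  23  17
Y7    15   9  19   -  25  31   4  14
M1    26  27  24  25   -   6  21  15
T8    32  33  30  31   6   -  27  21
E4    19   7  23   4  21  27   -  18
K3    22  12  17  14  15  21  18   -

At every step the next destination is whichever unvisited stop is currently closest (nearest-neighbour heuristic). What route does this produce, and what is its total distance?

113 m along HQ → U9 → K3 → S7 → E4 → Y7 → M1 → T8 → HQ.

HQ → [U9:10 / Y7:15 / E4:19 / K3:22 / S7:24 / M1:26 / T8:32] → U9 (10)
U9 → [K3:17 / Y7:19 / E4:23 / M1:24 / S7:28 / T8:30] → K3 (17)
K3 → [S7:12 / Y7:14 / M1:15 / E4:18 / T8:21] → S7 (12)
S7 → [E4:7 / Y7:9 / M1:27 / T8:33] → E4 (7)
E4 → [Y7:4 / M1:21 / T8:27] → Y7 (4)
Y7 → [M1:25 / T8:31] → M1 (25)
M1 → [T8:6] → T8 (6)
Return T8→HQ: 32.
Total = 10 + 17 + 12 + 7 + 4 + 25 + 6 + 32 = 113.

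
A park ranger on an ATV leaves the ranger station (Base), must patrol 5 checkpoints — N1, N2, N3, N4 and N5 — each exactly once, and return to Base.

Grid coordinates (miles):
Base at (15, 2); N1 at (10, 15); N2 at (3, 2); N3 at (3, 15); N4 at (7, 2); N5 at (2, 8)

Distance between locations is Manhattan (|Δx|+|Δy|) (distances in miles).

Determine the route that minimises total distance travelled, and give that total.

There are 60 distinct closed tours to check (reversals are equivalent).
Base → N1 → N2 → N3 → N4 → N5 → Base: 18+20+13+17+11+19 = 98
Base → N1 → N2 → N3 → N5 → N4 → Base: 18+20+13+8+11+8 = 78
Base → N1 → N2 → N4 → N3 → N5 → Base: 18+20+4+17+8+19 = 86
Base → N1 → N2 → N4 → N5 → N3 → Base: 18+20+4+11+8+25 = 86
Base → N1 → N2 → N5 → N3 → N4 → Base: 18+20+7+8+17+8 = 78
Base → N1 → N2 → N5 → N4 → N3 → Base: 18+20+7+11+17+25 = 98
Base → N1 → N3 → N2 → N4 → N5 → Base: 18+7+13+4+11+19 = 72
Base → N1 → N3 → N2 → N5 → N4 → Base: 18+7+13+7+11+8 = 64
Base → N1 → N3 → N4 → N2 → N5 → Base: 18+7+17+4+7+19 = 72
Base → N1 → N3 → N4 → N5 → N2 → Base: 18+7+17+11+7+12 = 72
Base → N1 → N3 → N5 → N2 → N4 → Base: 18+7+8+7+4+8 = 52
Base → N1 → N3 → N5 → N4 → N2 → Base: 18+7+8+11+4+12 = 60
Base → N1 → N4 → N2 → N3 → N5 → Base: 18+16+4+13+8+19 = 78
Base → N1 → N4 → N2 → N5 → N3 → Base: 18+16+4+7+8+25 = 78
… (46 more)
The minimum is 52.
One optimal route: Base → N1 → N3 → N5 → N2 → N4 → Base (or its reverse).

Minimum total distance: 52 miles.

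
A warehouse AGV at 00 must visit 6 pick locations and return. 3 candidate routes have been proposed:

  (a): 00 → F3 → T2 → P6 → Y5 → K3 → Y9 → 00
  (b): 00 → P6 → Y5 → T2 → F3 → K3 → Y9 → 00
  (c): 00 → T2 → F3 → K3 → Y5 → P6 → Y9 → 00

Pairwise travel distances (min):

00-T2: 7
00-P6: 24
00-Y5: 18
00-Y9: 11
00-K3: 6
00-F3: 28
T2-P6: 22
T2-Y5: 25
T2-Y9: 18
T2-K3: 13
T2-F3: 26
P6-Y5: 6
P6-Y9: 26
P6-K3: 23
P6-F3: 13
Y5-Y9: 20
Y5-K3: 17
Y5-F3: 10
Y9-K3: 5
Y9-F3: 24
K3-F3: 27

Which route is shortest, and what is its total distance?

(a): 28 + 26 + 22 + 6 + 17 + 5 + 11 = 115
(b): 24 + 6 + 25 + 26 + 27 + 5 + 11 = 124
(c): 7 + 26 + 27 + 17 + 6 + 26 + 11 = 120

Shortest is (a), total 115 min.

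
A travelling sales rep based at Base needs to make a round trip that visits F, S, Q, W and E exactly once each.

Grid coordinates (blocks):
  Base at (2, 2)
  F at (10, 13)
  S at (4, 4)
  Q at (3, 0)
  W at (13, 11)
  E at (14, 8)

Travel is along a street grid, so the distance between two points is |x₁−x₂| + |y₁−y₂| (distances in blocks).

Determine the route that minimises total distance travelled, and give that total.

Minimum total distance: 50 blocks.

Base - F - S - Q - W - E - Base: 19+15+5+21+4+18 = 82
Base - F - S - Q - E - W - Base: 19+15+5+19+4+20 = 82
Base - F - S - W - Q - E - Base: 19+15+16+21+19+18 = 108
Base - F - S - W - E - Q - Base: 19+15+16+4+19+3 = 76
Base - F - S - E - Q - W - Base: 19+15+14+19+21+20 = 108
Base - F - S - E - W - Q - Base: 19+15+14+4+21+3 = 76
Base - F - Q - S - W - E - Base: 19+20+5+16+4+18 = 82
Base - F - Q - S - E - W - Base: 19+20+5+14+4+20 = 82
Base - F - Q - W - S - E - Base: 19+20+21+16+14+18 = 108
Base - F - Q - W - E - S - Base: 19+20+21+4+14+4 = 82
Base - F - Q - E - S - W - Base: 19+20+19+14+16+20 = 108
Base - F - Q - E - W - S - Base: 19+20+19+4+16+4 = 82
Base - F - W - S - Q - E - Base: 19+5+16+5+19+18 = 82
Base - F - W - S - E - Q - Base: 19+5+16+14+19+3 = 76
… (46 more)
Base - F - W - E - S - Q - Base: 19+5+4+14+5+3 = 50  ← best
The minimum is 50.
One optimal route: Base → F → W → E → S → Q → Base (or its reverse).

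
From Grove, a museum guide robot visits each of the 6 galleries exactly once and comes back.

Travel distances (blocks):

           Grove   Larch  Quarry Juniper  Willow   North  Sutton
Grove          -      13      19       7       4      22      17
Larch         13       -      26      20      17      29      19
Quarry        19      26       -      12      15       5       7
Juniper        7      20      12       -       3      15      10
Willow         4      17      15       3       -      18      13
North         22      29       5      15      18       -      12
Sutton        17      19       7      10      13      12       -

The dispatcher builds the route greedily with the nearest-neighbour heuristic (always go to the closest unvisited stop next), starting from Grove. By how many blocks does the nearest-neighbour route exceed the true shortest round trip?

Grove: Willow=4, Juniper=7, Larch=13, Sutton=17, Quarry=19, North=22 ⇒ Willow
Willow: Juniper=3, Sutton=13, Quarry=15, Larch=17, North=18 ⇒ Juniper
Juniper: Sutton=10, Quarry=12, North=15, Larch=20 ⇒ Sutton
Sutton: Quarry=7, North=12, Larch=19 ⇒ Quarry
Quarry: North=5, Larch=26 ⇒ North
North: Larch=29 ⇒ Larch
NN route Grove → Willow → Juniper → Sutton → Quarry → North → Larch → Grove costs 71.
Optimal: Grove → Larch → Sutton → Quarry → North → Juniper → Willow → Grove costs 66 (by enumerating all 360 distinct tours).
Excess = 71 − 66 = 5.

The nearest-neighbour route is 5 blocks longer than optimal.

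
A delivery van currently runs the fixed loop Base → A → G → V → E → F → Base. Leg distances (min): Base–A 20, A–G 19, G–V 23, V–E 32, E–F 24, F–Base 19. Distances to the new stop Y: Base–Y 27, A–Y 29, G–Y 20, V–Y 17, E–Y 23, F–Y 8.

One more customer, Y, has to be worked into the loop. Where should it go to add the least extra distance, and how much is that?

Adding 7 min by placing Y on the E–F leg.

Insertion cost between consecutive stops i–j is d(i,Y) + d(Y,j) − d(i,j):
  between Base and A: 27 + 29 − 20 = 36
  between A and G: 29 + 20 − 19 = 30
  between G and V: 20 + 17 − 23 = 14
  between V and E: 17 + 23 − 32 = 8
  between E and F: 23 + 8 − 24 = 7
  between F and Base: 8 + 27 − 19 = 16
Cheapest insertion is between E and F, adding 7.
New total = 137 + 7 = 144.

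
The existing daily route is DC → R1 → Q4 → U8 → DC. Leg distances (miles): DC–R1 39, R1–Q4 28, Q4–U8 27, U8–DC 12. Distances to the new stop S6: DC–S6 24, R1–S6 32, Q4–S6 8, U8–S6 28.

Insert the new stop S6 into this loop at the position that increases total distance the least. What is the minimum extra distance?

Minimum extra distance: 9 miles, inserting S6 between Q4 and U8.

Insertion cost between consecutive stops i–j is d(i,S6) + d(S6,j) − d(i,j):
  between DC and R1: 24 + 32 − 39 = 17
  between R1 and Q4: 32 + 8 − 28 = 12
  between Q4 and U8: 8 + 28 − 27 = 9
  between U8 and DC: 28 + 24 − 12 = 40
Cheapest insertion is between Q4 and U8, adding 9.
New total = 106 + 9 = 115.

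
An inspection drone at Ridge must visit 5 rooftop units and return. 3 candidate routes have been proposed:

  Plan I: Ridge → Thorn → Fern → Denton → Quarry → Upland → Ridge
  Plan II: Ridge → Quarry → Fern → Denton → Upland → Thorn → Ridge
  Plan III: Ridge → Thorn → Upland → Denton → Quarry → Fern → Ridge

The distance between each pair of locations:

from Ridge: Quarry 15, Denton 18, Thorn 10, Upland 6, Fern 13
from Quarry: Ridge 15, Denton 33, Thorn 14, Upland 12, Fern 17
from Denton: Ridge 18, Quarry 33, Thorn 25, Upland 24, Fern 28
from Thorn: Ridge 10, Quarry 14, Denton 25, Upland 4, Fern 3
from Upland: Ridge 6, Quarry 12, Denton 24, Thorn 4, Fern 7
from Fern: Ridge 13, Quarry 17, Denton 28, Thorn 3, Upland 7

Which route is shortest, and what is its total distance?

Shortest is Plan I, total 92.

Plan I: 10 + 3 + 28 + 33 + 12 + 6 = 92
Plan II: 15 + 17 + 28 + 24 + 4 + 10 = 98
Plan III: 10 + 4 + 24 + 33 + 17 + 13 = 101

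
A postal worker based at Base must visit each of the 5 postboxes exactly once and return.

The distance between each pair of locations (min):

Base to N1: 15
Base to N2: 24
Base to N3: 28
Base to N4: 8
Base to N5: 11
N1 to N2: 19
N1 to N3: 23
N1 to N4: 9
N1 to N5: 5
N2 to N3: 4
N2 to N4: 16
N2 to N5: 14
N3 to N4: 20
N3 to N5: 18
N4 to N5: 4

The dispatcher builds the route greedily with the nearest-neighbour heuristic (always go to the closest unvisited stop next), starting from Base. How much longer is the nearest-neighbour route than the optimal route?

2 min longer than the optimal tour.

From Base: N4=8, N5=11, N1=15, N2=24, N3=28 → choose N4 (8).
From N4: N5=4, N1=9, N2=16, N3=20 → choose N5 (4).
From N5: N1=5, N2=14, N3=18 → choose N1 (5).
From N1: N2=19, N3=23 → choose N2 (19).
From N2: N3=4 → choose N3 (4).
NN route Base → N4 → N5 → N1 → N2 → N3 → Base costs 68.
Optimal: Base → N1 → N5 → N2 → N3 → N4 → Base costs 66 (by enumerating all 60 distinct tours).
Excess = 68 − 66 = 2.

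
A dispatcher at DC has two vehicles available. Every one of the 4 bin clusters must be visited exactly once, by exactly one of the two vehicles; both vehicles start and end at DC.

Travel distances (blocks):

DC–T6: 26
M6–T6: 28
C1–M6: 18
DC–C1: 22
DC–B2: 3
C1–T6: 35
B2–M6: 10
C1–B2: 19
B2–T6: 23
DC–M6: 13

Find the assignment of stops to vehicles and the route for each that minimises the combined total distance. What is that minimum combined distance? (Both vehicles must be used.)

98 blocks — the smallest possible combined total.

There are 2^3 − 1 = 7 ways to divide the 4 stops into two non-empty groups. For each, the best each vehicle can do is its own shortest tour through its group:
  {C1} + {B2, M6, T6}: 44 + 67 = 111
  {B2} + {C1, M6, T6}: 6 + 92 = 98
  {C1, B2} + {M6, T6}: 44 + 67 = 111
  {M6} + {C1, B2, T6}: 26 + 83 = 109
  {C1, M6} + {B2, T6}: 53 + 52 = 105
  {B2, M6} + {C1, T6}: 26 + 83 = 109
  … (7 splits in total)
Best: vehicle 1 DC → B2 → DC = 6; vehicle 2 DC → M6 → C1 → T6 → DC = 92; combined 98.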